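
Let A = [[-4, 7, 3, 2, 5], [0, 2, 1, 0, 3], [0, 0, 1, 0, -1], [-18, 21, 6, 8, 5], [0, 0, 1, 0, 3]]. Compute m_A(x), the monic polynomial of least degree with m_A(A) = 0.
The characteristic polynomial factors as (x - 2)^5. The minimal polynomial is ∏(x - λ)^{k_λ} where k_λ is the size of the largest Jordan block at λ.

For λ = 2: rank(A - 2I) = 3, and the largest Jordan block has size 3 (the smallest k with rank((A - 2I)^k) = rank((A - 2I)^(k+1))).

So m_A(x) = (x - 2)^3.

m_A(x) = (x - 2)^3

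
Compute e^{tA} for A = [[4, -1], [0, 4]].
A has Jordan form J = [[4, 1], [0, 4]] with A = PJP^{-1}, so e^{tA} = P e^{tJ} P^{-1}.

For a Jordan block J_k(λ), e^{tJ_k(λ)} = e^{λt} · (I + tN + t^2 N^2/2! + ... + t^{k-1} N^{k-1}/(k-1)!) where N is the nilpotent superdiagonal part.

Assembling the blocks and conjugating back gives the entries of e^{tA} as shown above.

e^{tA} = [[e^{4*t}, -t*e^{4*t}], [0, e^{4*t}]]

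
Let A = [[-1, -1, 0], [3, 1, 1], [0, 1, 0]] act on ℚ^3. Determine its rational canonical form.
The invariant factors of A (the non-unit diagonal entries of the Smith normal form of xI - A over ℚ[x]) are x^3 + x - 1, each dividing the next. The characteristic polynomial is their product, x^3 + x - 1.

The rational canonical form is the block-diagonal matrix of companion matrices C(f_i):
R = [[0, 0, 1], [1, 0, -1], [0, 1, 0]].

Note the characteristic polynomial does not split into linear factors over ℚ, so A has no Jordan form over ℚ; the rational canonical form exists over any field.

R = [[0, 0, 1], [1, 0, -1], [0, 1, 0]]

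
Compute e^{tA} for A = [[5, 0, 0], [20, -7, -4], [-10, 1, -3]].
e^{tA} = [[e^{5*t}, 0, 0], [4*sinh(5*t), (1 - 2*t)*e^{-5*t}, -4*t*e^{-5*t}], [-2*sinh(5*t), t*e^{-5*t}, (2*t + 1)*e^{-5*t}]]

A has Jordan form J = [[-5, 1, 0], [0, -5, 0], [0, 0, 5]] with A = PJP^{-1}, so e^{tA} = P e^{tJ} P^{-1}.

For a Jordan block J_k(λ), e^{tJ_k(λ)} = e^{λt} · (I + tN + t^2 N^2/2! + ... + t^{k-1} N^{k-1}/(k-1)!) where N is the nilpotent superdiagonal part.

Assembling the blocks and conjugating back gives the entries of e^{tA} as shown above.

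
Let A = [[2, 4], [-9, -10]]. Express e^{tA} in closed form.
e^{tA} = [[(6*t + 1)*e^{-4*t}, 4*t*e^{-4*t}], [-9*t*e^{-4*t}, (1 - 6*t)*e^{-4*t}]]

A has Jordan form J = [[-4, 1], [0, -4]] with A = PJP^{-1}, so e^{tA} = P e^{tJ} P^{-1}.

For a Jordan block J_k(λ), e^{tJ_k(λ)} = e^{λt} · (I + tN + t^2 N^2/2! + ... + t^{k-1} N^{k-1}/(k-1)!) where N is the nilpotent superdiagonal part.

Assembling the blocks and conjugating back gives the entries of e^{tA} as shown above.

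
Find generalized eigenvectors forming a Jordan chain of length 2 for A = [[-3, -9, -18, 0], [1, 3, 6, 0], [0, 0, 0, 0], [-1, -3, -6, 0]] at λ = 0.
v_1 = [[2, -1, 0, 2]]^T, v_2 = [[3, -1, 0, 1]]^T

We seek v_1 ∈ ker(A^2) \ ker(A), then set v_{i+1} = A v_i.

One such chain is v_1 = [[2, -1, 0, 2]]^T, v_2 = [[3, -1, 0, 1]]^T. Check: A v_2 = [[0, 0, 0, 0]]^T = 0.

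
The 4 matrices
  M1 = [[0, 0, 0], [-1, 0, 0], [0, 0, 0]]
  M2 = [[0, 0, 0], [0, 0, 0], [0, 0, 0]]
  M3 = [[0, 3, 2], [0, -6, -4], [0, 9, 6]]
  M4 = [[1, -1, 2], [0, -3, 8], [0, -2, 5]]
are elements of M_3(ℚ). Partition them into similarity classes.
Characteristic polynomials: χ_{M1} = x^3, χ_{M2} = x^3, χ_{M3} = x^3, χ_{M4} = (x - 1)^3.

{M1, M3}: invariant factors x, x^2.

{M2}: invariant factors x, x, x.

{M4}: invariant factors x - 1, (x - 1)^2.

Matrices are similar if and only if their invariant-factor lists agree; the partition into similarity classes is {M1, M3}, {M2}, {M4}.

3 classes: {M1, M3}, {M2}, {M4}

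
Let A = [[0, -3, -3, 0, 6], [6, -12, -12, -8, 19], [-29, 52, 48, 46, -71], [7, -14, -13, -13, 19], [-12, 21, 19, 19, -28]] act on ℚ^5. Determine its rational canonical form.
The invariant factors of A (the non-unit diagonal entries of the Smith normal form of xI - A over ℚ[x]) are x^2 + 2x + 3, (x + 1)(x^2 + 2x + 3), each dividing the next. The characteristic polynomial is their product, (x + 1)(x^2 + 2x + 3)^2.

The rational canonical form is the block-diagonal matrix of companion matrices C(f_i):
R = [[0, -3, 0, 0, 0], [1, -2, 0, 0, 0], [0, 0, 0, 0, -3], [0, 0, 1, 0, -5], [0, 0, 0, 1, -3]].

Note the characteristic polynomial does not split into linear factors over ℚ, so A has no Jordan form over ℚ; the rational canonical form exists over any field.

R = [[0, -3, 0, 0, 0], [1, -2, 0, 0, 0], [0, 0, 0, 0, -3], [0, 0, 1, 0, -5], [0, 0, 0, 1, -3]]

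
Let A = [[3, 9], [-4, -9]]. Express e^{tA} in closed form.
e^{tA} = [[(6*t + 1)*e^{-3*t}, 9*t*e^{-3*t}], [-4*t*e^{-3*t}, (1 - 6*t)*e^{-3*t}]]

A has Jordan form J = [[-3, 1], [0, -3]] with A = PJP^{-1}, so e^{tA} = P e^{tJ} P^{-1}.

For a Jordan block J_k(λ), e^{tJ_k(λ)} = e^{λt} · (I + tN + t^2 N^2/2! + ... + t^{k-1} N^{k-1}/(k-1)!) where N is the nilpotent superdiagonal part.

Assembling the blocks and conjugating back gives the entries of e^{tA} as shown above.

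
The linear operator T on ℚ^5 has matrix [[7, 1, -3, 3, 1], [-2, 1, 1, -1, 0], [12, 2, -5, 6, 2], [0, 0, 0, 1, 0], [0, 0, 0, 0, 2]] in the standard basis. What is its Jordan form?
The characteristic polynomial is det(xI - A) = (x - 2)(x - 1)^4, so the eigenvalues are 1 (algebraic multiplicity 4), 2 (algebraic multiplicity 1).

For λ = 1: rank(A - I) = 3, rank((A - I)^2) = 2, rank((A - I)^3) = 1. The eigenspace has dimension 5 - 3 = 2, so there are 2 Jordan blocks; the rank sequence gives block sizes [3, 1].

For λ = 2: algebraic multiplicity 1 gives one 1×1 block.

Assembling the blocks gives the Jordan form J above.

J = [[1, 1, 0, 0, 0], [0, 1, 1, 0, 0], [0, 0, 1, 0, 0], [0, 0, 0, 1, 0], [0, 0, 0, 0, 2]]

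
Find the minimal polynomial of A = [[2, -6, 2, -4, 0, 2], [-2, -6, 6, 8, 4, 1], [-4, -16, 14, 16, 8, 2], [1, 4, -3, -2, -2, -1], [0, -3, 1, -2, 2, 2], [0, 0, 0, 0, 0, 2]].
The characteristic polynomial factors as (x - 2)^6. The minimal polynomial is ∏(x - λ)^{k_λ} where k_λ is the size of the largest Jordan block at λ.

For λ = 2: rank(A - 2I) = 3, and the largest Jordan block has size 3 (the smallest k with rank((A - 2I)^k) = rank((A - 2I)^(k+1))).

So m_A(x) = (x - 2)^3.

m_A(x) = (x - 2)^3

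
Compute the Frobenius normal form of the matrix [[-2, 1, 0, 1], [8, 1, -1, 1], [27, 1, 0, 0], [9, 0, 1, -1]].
R = [[0, 0, 0, -10], [1, 0, 0, 8], [0, 1, 0, 17], [0, 0, 1, -2]]

The invariant factors of A (the non-unit diagonal entries of the Smith normal form of xI - A over ℚ[x]) are (x + 1)(x + 5)(x^2 - 4x + 2), each dividing the next. The characteristic polynomial is their product, (x + 1)(x + 5)(x^2 - 4x + 2).

The rational canonical form is the block-diagonal matrix of companion matrices C(f_i):
R = [[0, 0, 0, -10], [1, 0, 0, 8], [0, 1, 0, 17], [0, 0, 1, -2]].

Note the characteristic polynomial does not split into linear factors over ℚ, so A has no Jordan form over ℚ; the rational canonical form exists over any field.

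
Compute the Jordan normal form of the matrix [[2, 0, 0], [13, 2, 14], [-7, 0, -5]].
The characteristic polynomial is det(xI - A) = (x - 2)^2(x + 5), so the eigenvalues are -5 (algebraic multiplicity 1), 2 (algebraic multiplicity 2).

For λ = -5: algebraic multiplicity 1 gives one 1×1 block.

For λ = 2: rank(A - 2I) = 2, rank((A - 2I)^2) = 1. The eigenspace has dimension 3 - 2 = 1, so there is 1 Jordan block; the rank sequence gives block sizes [2].

Assembling the blocks gives the Jordan form J above.

J = [[-5, 0, 0], [0, 2, 1], [0, 0, 2]]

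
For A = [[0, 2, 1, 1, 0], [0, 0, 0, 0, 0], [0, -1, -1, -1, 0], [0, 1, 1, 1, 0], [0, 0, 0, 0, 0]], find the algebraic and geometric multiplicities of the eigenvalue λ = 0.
algebraic multiplicity 5, geometric multiplicity 3

The characteristic polynomial is x^5, so the factor x appears with exponent 5: the algebraic multiplicity is 5.

rank(A) = 2, so the eigenspace has dimension 5 - 2 = 3: the geometric multiplicity is 3.

Since 3 < 5, A is not diagonalizable.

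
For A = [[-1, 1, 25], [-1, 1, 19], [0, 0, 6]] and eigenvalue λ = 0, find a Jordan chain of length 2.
We seek v_1 ∈ ker(A^2) \ ker(A), then set v_{i+1} = A v_i.

One such chain is v_1 = [[0, 1, 0]]^T, v_2 = [[1, 1, 0]]^T. Check: A v_2 = [[0, 0, 0]]^T = 0.

v_1 = [[0, 1, 0]]^T, v_2 = [[1, 1, 0]]^T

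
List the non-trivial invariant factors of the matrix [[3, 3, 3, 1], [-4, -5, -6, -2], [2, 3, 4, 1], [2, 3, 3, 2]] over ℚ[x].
x - 1, x - 1, (x - 1)^2

The Jordan structure of A has elementary divisors (x - 1)^2, (x - 1), (x - 1). Arranging the block sizes at each eigenvalue in decreasing order and taking row products gives the invariant factors.

Invariant factors (smallest first, each dividing the next): x - 1, x - 1, (x - 1)^2.

Check: the last factor (x - 1)^2 is the minimal polynomial, and the product (x - 1)^4 is the characteristic polynomial.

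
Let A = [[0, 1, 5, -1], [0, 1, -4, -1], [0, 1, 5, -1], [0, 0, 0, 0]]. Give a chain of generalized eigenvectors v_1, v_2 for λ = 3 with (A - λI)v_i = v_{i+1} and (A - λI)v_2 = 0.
We seek v_1 ∈ ker((A - 3I)^2) \ ker(A - 3I), then set v_{i+1} = (A - 3I) v_i.

One such chain is v_1 = [[0, 1, 0, 0]]^T, v_2 = [[1, -2, 1, 0]]^T. Check: (A - 3I) v_2 = [[0, 0, 0, 0]]^T = 0.

v_1 = [[0, 1, 0, 0]]^T, v_2 = [[1, -2, 1, 0]]^T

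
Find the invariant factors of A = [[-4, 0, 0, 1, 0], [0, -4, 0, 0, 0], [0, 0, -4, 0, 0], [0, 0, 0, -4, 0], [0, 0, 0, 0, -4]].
The Jordan structure of A has elementary divisors (x + 4)^2, (x + 4), (x + 4), (x + 4). Arranging the block sizes at each eigenvalue in decreasing order and taking row products gives the invariant factors.

Invariant factors (smallest first, each dividing the next): x + 4, x + 4, x + 4, (x + 4)^2.

Check: the last factor (x + 4)^2 is the minimal polynomial, and the product (x + 4)^5 is the characteristic polynomial.

x + 4, x + 4, x + 4, (x + 4)^2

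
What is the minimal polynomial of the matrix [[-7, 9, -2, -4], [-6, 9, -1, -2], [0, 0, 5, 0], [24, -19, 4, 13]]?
The characteristic polynomial factors as (x - 5)^4. The minimal polynomial is ∏(x - λ)^{k_λ} where k_λ is the size of the largest Jordan block at λ.

For λ = 5: rank(A - 5I) = 2, and the largest Jordan block has size 3 (the smallest k with rank((A - 5I)^k) = rank((A - 5I)^(k+1))).

So m_A(x) = (x - 5)^3.

m_A(x) = (x - 5)^3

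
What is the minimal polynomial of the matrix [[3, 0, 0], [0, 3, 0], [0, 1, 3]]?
m_A(x) = (x - 3)^2

The characteristic polynomial factors as (x - 3)^3. The minimal polynomial is ∏(x - λ)^{k_λ} where k_λ is the size of the largest Jordan block at λ.

For λ = 3: rank(A - 3I) = 1, and the largest Jordan block has size 2 (the smallest k with rank((A - 3I)^k) = rank((A - 3I)^(k+1))).

So m_A(x) = (x - 3)^2.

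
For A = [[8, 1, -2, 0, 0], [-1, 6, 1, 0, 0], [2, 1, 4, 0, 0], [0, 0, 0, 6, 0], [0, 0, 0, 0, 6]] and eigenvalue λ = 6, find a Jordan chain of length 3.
We seek v_1 ∈ ker((A - 6I)^3) \ ker((A - 6I)^2), then set v_{i+1} = (A - 6I) v_i.

One such chain is v_1 = [[-2, 2, -1, 1, 0]]^T, v_2 = [[0, 1, 0, 0, 0]]^T, v_3 = [[1, 0, 1, 0, 0]]^T. Check: (A - 6I) v_3 = [[0, 0, 0, 0, 0]]^T = 0.

v_1 = [[-2, 2, -1, 1, 0]]^T, v_2 = [[0, 1, 0, 0, 0]]^T, v_3 = [[1, 0, 1, 0, 0]]^T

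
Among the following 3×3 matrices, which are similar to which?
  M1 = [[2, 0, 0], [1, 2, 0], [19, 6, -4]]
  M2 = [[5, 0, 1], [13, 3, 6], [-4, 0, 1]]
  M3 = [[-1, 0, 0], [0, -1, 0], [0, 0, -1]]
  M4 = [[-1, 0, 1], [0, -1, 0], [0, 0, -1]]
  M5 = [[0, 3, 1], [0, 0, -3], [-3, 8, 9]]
4 classes: {M1}, {M2, M5}, {M3}, {M4}

Characteristic polynomials: χ_{M1} = (x - 2)^2(x + 4), χ_{M2} = (x - 3)^3, χ_{M3} = (x + 1)^3, χ_{M4} = (x + 1)^3, χ_{M5} = (x - 3)^3.

{M1}: invariant factors (x - 2)^2(x + 4).

{M2, M5}: invariant factors (x - 3)^3.

{M3}: invariant factors x + 1, x + 1, x + 1.

{M4}: invariant factors x + 1, (x + 1)^2.

Matrices are similar if and only if their invariant-factor lists agree; the partition into similarity classes is {M1}, {M2, M5}, {M3}, {M4}.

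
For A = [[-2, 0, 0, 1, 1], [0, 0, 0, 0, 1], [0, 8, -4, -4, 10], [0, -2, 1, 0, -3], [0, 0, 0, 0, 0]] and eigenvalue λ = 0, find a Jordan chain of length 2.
We seek v_1 ∈ ker(A^2) \ ker(A), then set v_{i+1} = A v_i.

One such chain is v_1 = [[0, 0, 3, -1, 1]]^T, v_2 = [[0, 1, 2, 0, 0]]^T. Check: A v_2 = [[0, 0, 0, 0, 0]]^T = 0.

v_1 = [[0, 0, 3, -1, 1]]^T, v_2 = [[0, 1, 2, 0, 0]]^T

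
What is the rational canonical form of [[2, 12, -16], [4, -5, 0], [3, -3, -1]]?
The invariant factors of A (the non-unit diagonal entries of the Smith normal form of xI - A over ℚ[x]) are (x - 2)(x + 1)(x + 5), each dividing the next. The characteristic polynomial is their product, (x - 2)(x + 1)(x + 5).

The rational canonical form is the block-diagonal matrix of companion matrices C(f_i):
R = [[0, 0, 10], [1, 0, 7], [0, 1, -4]].

R = [[0, 0, 10], [1, 0, 7], [0, 1, -4]]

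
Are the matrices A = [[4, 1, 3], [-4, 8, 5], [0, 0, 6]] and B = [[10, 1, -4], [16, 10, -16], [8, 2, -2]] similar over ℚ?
No.

Both have characteristic polynomial (x - 6)^3, but the minimal polynomial of A is (x - 6)^3 while the minimal polynomial of B is (x - 6)^2. The minimal polynomial is a similarity invariant, so A and B are not similar.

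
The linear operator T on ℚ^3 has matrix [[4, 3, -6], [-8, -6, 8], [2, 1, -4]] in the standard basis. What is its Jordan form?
J = [[-2, 1, 0], [0, -2, 0], [0, 0, -2]]

The characteristic polynomial is det(xI - A) = (x + 2)^3, so the eigenvalues are -2 (algebraic multiplicity 3).

For λ = -2: rank(A + 2I) = 1, rank((A + 2I)^2) = 0. The eigenspace has dimension 3 - 1 = 2, so there are 2 Jordan blocks; the rank sequence gives block sizes [2, 1].

Assembling the blocks gives the Jordan form J above.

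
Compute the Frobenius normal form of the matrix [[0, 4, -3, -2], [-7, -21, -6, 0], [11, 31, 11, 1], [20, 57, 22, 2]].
R = [[0, 0, 0, -1], [1, 0, 0, 8], [0, 1, 0, -14], [0, 0, 1, -8]]

The invariant factors of A (the non-unit diagonal entries of the Smith normal form of xI - A over ℚ[x]) are (x^2 + 4x - 1)^2, each dividing the next. The characteristic polynomial is their product, (x^2 + 4x - 1)^2.

The rational canonical form is the block-diagonal matrix of companion matrices C(f_i):
R = [[0, 0, 0, -1], [1, 0, 0, 8], [0, 1, 0, -14], [0, 0, 1, -8]].

Note the characteristic polynomial does not split into linear factors over ℚ, so A has no Jordan form over ℚ; the rational canonical form exists over any field.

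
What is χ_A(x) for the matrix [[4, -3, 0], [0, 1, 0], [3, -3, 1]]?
χ_A(x) = (x - 4)(x - 1)^2

xI - A = [[x - 4, 3, 0], [0, x - 1, 0], [-3, 3, x - 1]].

Expanding det(xI - A) along the first row:
det(xI - A) = + (x - 4)·det([[x - 1, 0], [3, x - 1]]) - (3)·det([[0, 0], [-3, x - 1]]) + (0)·det([[0, x - 1], [-3, 3]]).

Evaluating gives χ_A(x) = x^3 - 6x^2 + 9x - 4 = (x - 4)(x - 1)^2.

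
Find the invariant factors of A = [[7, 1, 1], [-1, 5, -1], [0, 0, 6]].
The Jordan structure of A has elementary divisors (x - 6)^2, (x - 6). Arranging the block sizes at each eigenvalue in decreasing order and taking row products gives the invariant factors.

Invariant factors (smallest first, each dividing the next): x - 6, (x - 6)^2.

Check: the last factor (x - 6)^2 is the minimal polynomial, and the product (x - 6)^3 is the characteristic polynomial.

x - 6, (x - 6)^2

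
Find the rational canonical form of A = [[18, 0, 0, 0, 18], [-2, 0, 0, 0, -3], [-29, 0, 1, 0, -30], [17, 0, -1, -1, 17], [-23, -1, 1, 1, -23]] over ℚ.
The invariant factors of A (the non-unit diagonal entries of the Smith normal form of xI - A over ℚ[x]) are (x + 2)(x + 3)(x^3 + 3x - 3), each dividing the next. The characteristic polynomial is their product, (x + 2)(x + 3)(x^3 + 3x - 3).

The rational canonical form is the block-diagonal matrix of companion matrices C(f_i):
R = [[0, 0, 0, 0, 18], [1, 0, 0, 0, -3], [0, 1, 0, 0, -12], [0, 0, 1, 0, -9], [0, 0, 0, 1, -5]].

Note the characteristic polynomial does not split into linear factors over ℚ, so A has no Jordan form over ℚ; the rational canonical form exists over any field.

R = [[0, 0, 0, 0, 18], [1, 0, 0, 0, -3], [0, 1, 0, 0, -12], [0, 0, 1, 0, -9], [0, 0, 0, 1, -5]]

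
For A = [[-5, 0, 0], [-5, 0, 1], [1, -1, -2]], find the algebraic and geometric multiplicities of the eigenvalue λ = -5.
The characteristic polynomial is (x + 1)^2(x + 5), so the factor x + 5 appears with exponent 1: the algebraic multiplicity is 1.

rank(A + 5I) = 2, so the eigenspace has dimension 3 - 2 = 1: the geometric multiplicity is 1.

algebraic multiplicity 1, geometric multiplicity 1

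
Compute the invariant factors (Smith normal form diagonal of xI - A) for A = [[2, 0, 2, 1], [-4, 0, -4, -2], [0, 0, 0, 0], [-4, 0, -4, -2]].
x, x, x^2

The Jordan structure of A has elementary divisors x^2, x, x. Arranging the block sizes at each eigenvalue in decreasing order and taking row products gives the invariant factors.

Invariant factors (smallest first, each dividing the next): x, x, x^2.

Check: the last factor x^2 is the minimal polynomial, and the product x^4 is the characteristic polynomial.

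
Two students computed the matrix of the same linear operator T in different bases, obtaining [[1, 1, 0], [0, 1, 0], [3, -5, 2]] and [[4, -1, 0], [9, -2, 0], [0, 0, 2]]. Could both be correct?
Two matrices over a field are similar if and only if they have the same invariant factors.

Both A and B have characteristic polynomial (x - 2)(x - 1)^2 and minimal polynomial (x - 2)(x - 1)^2. Computing further, both have invariant factors (x - 2)(x - 1)^2. Hence A and B are similar.

Yes.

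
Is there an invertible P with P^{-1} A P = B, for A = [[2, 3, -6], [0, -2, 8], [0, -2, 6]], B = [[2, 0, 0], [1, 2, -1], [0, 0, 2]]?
Two matrices over a field are similar if and only if they have the same invariant factors.

Both A and B have characteristic polynomial (x - 2)^3 and minimal polynomial (x - 2)^2. Computing further, both have invariant factors x - 2, (x - 2)^2. Hence A and B are similar.

Yes.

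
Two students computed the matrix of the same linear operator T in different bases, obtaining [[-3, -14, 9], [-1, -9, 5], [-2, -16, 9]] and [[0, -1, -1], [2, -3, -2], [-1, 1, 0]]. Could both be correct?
Both have characteristic polynomial (x + 1)^3, but the minimal polynomial of A is (x + 1)^3 while the minimal polynomial of B is (x + 1)^2. The minimal polynomial is a similarity invariant, so A and B are not similar.

No.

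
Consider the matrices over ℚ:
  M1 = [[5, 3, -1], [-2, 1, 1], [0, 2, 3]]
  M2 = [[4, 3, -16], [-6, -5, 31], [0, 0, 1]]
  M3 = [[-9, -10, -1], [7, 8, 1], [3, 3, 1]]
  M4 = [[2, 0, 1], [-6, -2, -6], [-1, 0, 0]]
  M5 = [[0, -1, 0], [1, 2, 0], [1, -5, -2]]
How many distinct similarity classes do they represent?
2 classes: {M1}, {M2, M3, M4, M5}

Characteristic polynomials: χ_{M1} = (x - 3)^3, χ_{M2} = (x - 1)^2(x + 2), χ_{M3} = (x - 1)^2(x + 2), χ_{M4} = (x - 1)^2(x + 2), χ_{M5} = (x - 1)^2(x + 2).

{M1}: invariant factors (x - 3)^3.

{M2, M3, M4, M5}: invariant factors (x - 1)^2(x + 2).

Matrices are similar if and only if their invariant-factor lists agree; the partition into similarity classes is {M1}, {M2, M3, M4, M5}.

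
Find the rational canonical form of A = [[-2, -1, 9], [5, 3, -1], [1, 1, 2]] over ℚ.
The invariant factors of A (the non-unit diagonal entries of the Smith normal form of xI - A over ℚ[x]) are (x - 5)(x^2 + 2x + 3), each dividing the next. The characteristic polynomial is their product, (x - 5)(x^2 + 2x + 3).

The rational canonical form is the block-diagonal matrix of companion matrices C(f_i):
R = [[0, 0, 15], [1, 0, 7], [0, 1, 3]].

Note the characteristic polynomial does not split into linear factors over ℚ, so A has no Jordan form over ℚ; the rational canonical form exists over any field.

R = [[0, 0, 15], [1, 0, 7], [0, 1, 3]]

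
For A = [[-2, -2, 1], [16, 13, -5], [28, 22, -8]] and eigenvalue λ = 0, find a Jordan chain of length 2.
v_1 = [[1, -1, 1]]^T, v_2 = [[1, -2, -2]]^T

We seek v_1 ∈ ker(A^2) \ ker(A), then set v_{i+1} = A v_i.

One such chain is v_1 = [[1, -1, 1]]^T, v_2 = [[1, -2, -2]]^T. Check: A v_2 = [[0, 0, 0]]^T = 0.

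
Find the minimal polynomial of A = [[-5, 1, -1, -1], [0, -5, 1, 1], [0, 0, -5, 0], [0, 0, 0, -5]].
The characteristic polynomial factors as (x + 5)^4. The minimal polynomial is ∏(x - λ)^{k_λ} where k_λ is the size of the largest Jordan block at λ.

For λ = -5: rank(A + 5I) = 2, and the largest Jordan block has size 3 (the smallest k with rank((A + 5I)^k) = rank((A + 5I)^(k+1))).

So m_A(x) = (x + 5)^3.

m_A(x) = (x + 5)^3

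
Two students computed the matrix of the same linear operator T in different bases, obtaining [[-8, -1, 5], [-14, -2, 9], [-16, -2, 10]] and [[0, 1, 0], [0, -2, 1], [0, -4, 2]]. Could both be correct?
Two matrices over a field are similar if and only if they have the same invariant factors.

Both A and B have characteristic polynomial x^3 and minimal polynomial x^3. Computing further, both have invariant factors x^3. Hence A and B are similar.

Yes.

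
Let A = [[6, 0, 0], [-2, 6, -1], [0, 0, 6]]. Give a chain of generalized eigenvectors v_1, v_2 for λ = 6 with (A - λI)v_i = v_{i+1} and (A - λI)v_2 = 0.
v_1 = [[0, 1, -1]]^T, v_2 = [[0, 1, 0]]^T

We seek v_1 ∈ ker((A - 6I)^2) \ ker(A - 6I), then set v_{i+1} = (A - 6I) v_i.

One such chain is v_1 = [[0, 1, -1]]^T, v_2 = [[0, 1, 0]]^T. Check: (A - 6I) v_2 = [[0, 0, 0]]^T = 0.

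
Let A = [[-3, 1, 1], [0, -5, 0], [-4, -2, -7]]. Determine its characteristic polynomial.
χ_A(x) = (x + 5)^3

xI - A = [[x + 3, -1, -1], [0, x + 5, 0], [4, 2, x + 7]].

Expanding det(xI - A) along the first row:
det(xI - A) = + (x + 3)·det([[x + 5, 0], [2, x + 7]]) - (-1)·det([[0, 0], [4, x + 7]]) + (-1)·det([[0, x + 5], [4, 2]]).

Evaluating gives χ_A(x) = x^3 + 15x^2 + 75x + 125 = (x + 5)^3.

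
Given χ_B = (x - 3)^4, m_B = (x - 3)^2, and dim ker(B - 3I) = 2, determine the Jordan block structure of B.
Jordan blocks: (3, 2), (3, 2)

λ = 3: algebraic multiplicity 4 (exponent in χ_B), largest block size 2 (exponent in m_B), 2 blocks (geometric multiplicity). These force block sizes [2, 2].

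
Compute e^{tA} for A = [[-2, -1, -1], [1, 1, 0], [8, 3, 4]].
A has Jordan form J = [[1, 1, 0], [0, 1, 1], [0, 0, 1]] with A = PJP^{-1}, so e^{tA} = P e^{tJ} P^{-1}.

For a Jordan block J_k(λ), e^{tJ_k(λ)} = e^{λt} · (I + tN + t^2 N^2/2! + ... + t^{k-1} N^{k-1}/(k-1)!) where N is the nilpotent superdiagonal part.

Assembling the blocks and conjugating back gives the entries of e^{tA} as shown above.

e^{tA} = [[(1 - 3*t)*e^{t}, -t*e^{t}, -t*e^{t}], [t*(2 - 3*t)*e^{t}/2, (2 - t^2)*e^{t}/2, -t^2*e^{t}/2], [t*(3*t + 16)*e^{t}/2, t*(t + 6)*e^{t}/2, (t^2 + 6*t + 2)*e^{t}/2]]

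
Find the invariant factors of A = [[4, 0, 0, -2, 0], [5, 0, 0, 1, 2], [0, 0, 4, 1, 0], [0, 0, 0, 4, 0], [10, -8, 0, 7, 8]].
The Jordan structure of A has elementary divisors (x - 4)^2, (x - 4)^2, (x - 4). Arranging the block sizes at each eigenvalue in decreasing order and taking row products gives the invariant factors.

Invariant factors (smallest first, each dividing the next): x - 4, (x - 4)^2, (x - 4)^2.

Check: the last factor (x - 4)^2 is the minimal polynomial, and the product (x - 4)^5 is the characteristic polynomial.

x - 4, (x - 4)^2, (x - 4)^2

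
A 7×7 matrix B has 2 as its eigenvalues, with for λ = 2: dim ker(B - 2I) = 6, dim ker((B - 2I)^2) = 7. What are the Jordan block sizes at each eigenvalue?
Jordan blocks: (2, 2), (2, 1), (2, 1), (2, 1), (2, 1), (2, 1)

λ = 2: successive nullity increments [6, 1] count blocks of size ≥ k; block sizes are [2, 1, 1, 1, 1, 1].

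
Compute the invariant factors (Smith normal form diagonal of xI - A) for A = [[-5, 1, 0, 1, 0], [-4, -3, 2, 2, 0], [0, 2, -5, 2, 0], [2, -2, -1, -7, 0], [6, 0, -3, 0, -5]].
The Jordan structure of A has elementary divisors (x + 5)^3, (x + 5), (x + 5). Arranging the block sizes at each eigenvalue in decreasing order and taking row products gives the invariant factors.

Invariant factors (smallest first, each dividing the next): x + 5, x + 5, (x + 5)^3.

Check: the last factor (x + 5)^3 is the minimal polynomial, and the product (x + 5)^5 is the characteristic polynomial.

x + 5, x + 5, (x + 5)^3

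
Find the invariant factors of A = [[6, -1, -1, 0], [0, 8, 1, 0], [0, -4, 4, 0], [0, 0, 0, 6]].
x - 6, (x - 6)^3

The Jordan structure of A has elementary divisors (x - 6)^3, (x - 6). Arranging the block sizes at each eigenvalue in decreasing order and taking row products gives the invariant factors.

Invariant factors (smallest first, each dividing the next): x - 6, (x - 6)^3.

Check: the last factor (x - 6)^3 is the minimal polynomial, and the product (x - 6)^4 is the characteristic polynomial.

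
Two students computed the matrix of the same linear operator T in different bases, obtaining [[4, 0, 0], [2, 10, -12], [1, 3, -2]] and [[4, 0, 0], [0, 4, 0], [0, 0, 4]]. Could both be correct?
No.

Both have characteristic polynomial (x - 4)^3, but the minimal polynomial of A is (x - 4)^2 while the minimal polynomial of B is x - 4. The minimal polynomial is a similarity invariant, so A and B are not similar.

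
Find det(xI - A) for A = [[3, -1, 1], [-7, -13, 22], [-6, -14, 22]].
χ_A(x) = (x - 4)^3

xI - A = [[x - 3, 1, -1], [7, x + 13, -22], [6, 14, x - 22]].

Expanding det(xI - A) along the first row:
det(xI - A) = + (x - 3)·det([[x + 13, -22], [14, x - 22]]) - (1)·det([[7, -22], [6, x - 22]]) + (-1)·det([[7, x + 13], [6, 14]]).

Evaluating gives χ_A(x) = x^3 - 12x^2 + 48x - 64 = (x - 4)^3.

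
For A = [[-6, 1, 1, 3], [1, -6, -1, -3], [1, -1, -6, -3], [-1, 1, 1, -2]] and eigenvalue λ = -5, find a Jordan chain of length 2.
We seek v_1 ∈ ker((A + 5I)^2) \ ker(A + 5I), then set v_{i+1} = (A + 5I) v_i.

One such chain is v_1 = [[-2, 1, -4, 0]]^T, v_2 = [[-1, 1, 1, -1]]^T. Check: (A + 5I) v_2 = [[0, 0, 0, 0]]^T = 0.

v_1 = [[-2, 1, -4, 0]]^T, v_2 = [[-1, 1, 1, -1]]^T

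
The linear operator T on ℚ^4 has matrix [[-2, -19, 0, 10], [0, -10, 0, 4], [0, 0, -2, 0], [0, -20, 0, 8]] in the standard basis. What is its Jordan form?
The characteristic polynomial is det(xI - A) = x(x + 2)^3, so the eigenvalues are -2 (algebraic multiplicity 3), 0 (algebraic multiplicity 1).

For λ = -2: rank(A + 2I) = 2, rank((A + 2I)^2) = 1. The eigenspace has dimension 4 - 2 = 2, so there are 2 Jordan blocks; the rank sequence gives block sizes [2, 1].

For λ = 0: algebraic multiplicity 1 gives one 1×1 block.

Assembling the blocks gives the Jordan form J above.

J = [[-2, 1, 0, 0], [0, -2, 0, 0], [0, 0, -2, 0], [0, 0, 0, 0]]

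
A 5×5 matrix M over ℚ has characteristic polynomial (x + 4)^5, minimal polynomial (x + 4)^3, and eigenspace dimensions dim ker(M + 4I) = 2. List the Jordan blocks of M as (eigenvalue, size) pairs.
Jordan blocks: (-4, 3), (-4, 2)

λ = -4: algebraic multiplicity 5 (exponent in χ_M), largest block size 3 (exponent in m_M), 2 blocks (geometric multiplicity). These force block sizes [3, 2].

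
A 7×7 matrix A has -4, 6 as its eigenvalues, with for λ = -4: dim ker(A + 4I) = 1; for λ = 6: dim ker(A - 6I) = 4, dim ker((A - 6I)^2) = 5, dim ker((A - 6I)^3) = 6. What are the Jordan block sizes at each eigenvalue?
Jordan blocks: (-4, 1), (6, 3), (6, 1), (6, 1), (6, 1)

λ = -4: successive nullity increments [1] count blocks of size ≥ k; block sizes are [1].
λ = 6: successive nullity increments [4, 1, 1] count blocks of size ≥ k; block sizes are [3, 1, 1, 1].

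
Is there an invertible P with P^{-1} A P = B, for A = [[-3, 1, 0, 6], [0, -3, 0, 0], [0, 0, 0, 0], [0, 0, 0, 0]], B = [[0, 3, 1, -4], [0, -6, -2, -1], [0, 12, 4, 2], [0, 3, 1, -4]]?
Yes.

Two matrices over a field are similar if and only if they have the same invariant factors.

Both A and B have characteristic polynomial x^2(x + 3)^2 and minimal polynomial x(x + 3)^2. Computing further, both have invariant factors x, x(x + 3)^2. Hence A and B are similar.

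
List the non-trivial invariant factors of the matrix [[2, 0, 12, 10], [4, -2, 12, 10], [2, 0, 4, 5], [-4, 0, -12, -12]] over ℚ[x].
x + 2, x + 2, (x + 2)^2

The Jordan structure of A has elementary divisors (x + 2)^2, (x + 2), (x + 2). Arranging the block sizes at each eigenvalue in decreasing order and taking row products gives the invariant factors.

Invariant factors (smallest first, each dividing the next): x + 2, x + 2, (x + 2)^2.

Check: the last factor (x + 2)^2 is the minimal polynomial, and the product (x + 2)^4 is the characteristic polynomial.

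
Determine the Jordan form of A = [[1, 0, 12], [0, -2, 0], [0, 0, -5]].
The characteristic polynomial is det(xI - A) = (x - 1)(x + 2)(x + 5), so the eigenvalues are -5 (algebraic multiplicity 1), -2 (algebraic multiplicity 1), 1 (algebraic multiplicity 1).

For λ = -5: algebraic multiplicity 1 gives one 1×1 block.

For λ = -2: algebraic multiplicity 1 gives one 1×1 block.

For λ = 1: algebraic multiplicity 1 gives one 1×1 block.

Assembling the blocks gives the Jordan form J above.

J = [[-5, 0, 0], [0, -2, 0], [0, 0, 1]]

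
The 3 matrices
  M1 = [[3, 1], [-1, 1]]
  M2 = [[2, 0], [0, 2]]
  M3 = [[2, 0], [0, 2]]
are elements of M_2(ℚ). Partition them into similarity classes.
2 classes: {M1}, {M2, M3}

Characteristic polynomials: χ_{M1} = (x - 2)^2, χ_{M2} = (x - 2)^2, χ_{M3} = (x - 2)^2.

{M1}: invariant factors (x - 2)^2.

{M2, M3}: invariant factors x - 2, x - 2.

Matrices are similar if and only if their invariant-factor lists agree; the partition into similarity classes is {M1}, {M2, M3}.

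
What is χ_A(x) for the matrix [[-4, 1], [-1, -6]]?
xI - A = [[x + 4, -1], [1, x + 6]].

Expanding det(xI - A) along the first row:
det(xI - A) = + (x + 4)·det([[x + 6]]) - (-1)·det([[1]]).

Evaluating gives χ_A(x) = x^2 + 10x + 25 = (x + 5)^2.

χ_A(x) = (x + 5)^2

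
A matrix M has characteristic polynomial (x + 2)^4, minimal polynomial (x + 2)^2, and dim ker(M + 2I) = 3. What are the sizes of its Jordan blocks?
Jordan blocks: (-2, 2), (-2, 1), (-2, 1)

λ = -2: algebraic multiplicity 4 (exponent in χ_M), largest block size 2 (exponent in m_M), 3 blocks (geometric multiplicity). These force block sizes [2, 1, 1].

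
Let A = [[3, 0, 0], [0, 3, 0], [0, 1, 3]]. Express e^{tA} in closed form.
e^{tA} = [[e^{3*t}, 0, 0], [0, e^{3*t}, 0], [0, t*e^{3*t}, e^{3*t}]]

A has Jordan form J = [[3, 1, 0], [0, 3, 0], [0, 0, 3]] with A = PJP^{-1}, so e^{tA} = P e^{tJ} P^{-1}.

For a Jordan block J_k(λ), e^{tJ_k(λ)} = e^{λt} · (I + tN + t^2 N^2/2! + ... + t^{k-1} N^{k-1}/(k-1)!) where N is the nilpotent superdiagonal part.

Assembling the blocks and conjugating back gives the entries of e^{tA} as shown above.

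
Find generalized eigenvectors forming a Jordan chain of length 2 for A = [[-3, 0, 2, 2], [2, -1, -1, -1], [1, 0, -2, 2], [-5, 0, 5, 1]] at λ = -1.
v_1 = [[1, 0, 1, 0]]^T, v_2 = [[0, 1, 0, 0]]^T

We seek v_1 ∈ ker((A + I)^2) \ ker(A + I), then set v_{i+1} = (A + I) v_i.

One such chain is v_1 = [[1, 0, 1, 0]]^T, v_2 = [[0, 1, 0, 0]]^T. Check: (A + I) v_2 = [[0, 0, 0, 0]]^T = 0.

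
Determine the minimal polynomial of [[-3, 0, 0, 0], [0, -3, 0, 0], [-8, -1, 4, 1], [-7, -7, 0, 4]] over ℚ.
m_A(x) = (x - 4)^2(x + 3)

The characteristic polynomial factors as (x - 4)^2(x + 3)^2. The minimal polynomial is ∏(x - λ)^{k_λ} where k_λ is the size of the largest Jordan block at λ.

For λ = -3: rank(A + 3I) = 2, and the largest Jordan block has size 1 (the smallest k with rank((A + 3I)^k) = rank((A + 3I)^(k+1))).
For λ = 4: rank(A - 4I) = 3, and the largest Jordan block has size 2 (the smallest k with rank((A - 4I)^k) = rank((A - 4I)^(k+1))).

So m_A(x) = (x - 4)^2(x + 3).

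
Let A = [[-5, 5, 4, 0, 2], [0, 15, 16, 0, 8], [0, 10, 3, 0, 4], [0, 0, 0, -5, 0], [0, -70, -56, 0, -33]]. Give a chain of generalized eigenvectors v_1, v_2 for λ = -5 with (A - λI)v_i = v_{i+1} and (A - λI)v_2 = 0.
We seek v_1 ∈ ker((A + 5I)^2) \ ker(A + 5I), then set v_{i+1} = (A + 5I) v_i.

One such chain is v_1 = [[0, 1, -1, 0, 0]]^T, v_2 = [[1, 4, 2, 0, -14]]^T. Check: (A + 5I) v_2 = [[0, 0, 0, 0, 0]]^T = 0.

v_1 = [[0, 1, -1, 0, 0]]^T, v_2 = [[1, 4, 2, 0, -14]]^T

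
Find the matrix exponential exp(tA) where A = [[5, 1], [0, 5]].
e^{tA} = [[e^{5*t}, t*e^{5*t}], [0, e^{5*t}]]

A has Jordan form J = [[5, 1], [0, 5]] with A = PJP^{-1}, so e^{tA} = P e^{tJ} P^{-1}.

For a Jordan block J_k(λ), e^{tJ_k(λ)} = e^{λt} · (I + tN + t^2 N^2/2! + ... + t^{k-1} N^{k-1}/(k-1)!) where N is the nilpotent superdiagonal part.

Assembling the blocks and conjugating back gives the entries of e^{tA} as shown above.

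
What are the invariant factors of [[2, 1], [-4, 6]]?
(x - 4)^2

The Jordan structure of A has elementary divisors (x - 4)^2. Arranging the block sizes at each eigenvalue in decreasing order and taking row products gives the invariant factors.

Invariant factors (smallest first, each dividing the next): (x - 4)^2.

Check: the last factor (x - 4)^2 is the minimal polynomial, and the product (x - 4)^2 is the characteristic polynomial.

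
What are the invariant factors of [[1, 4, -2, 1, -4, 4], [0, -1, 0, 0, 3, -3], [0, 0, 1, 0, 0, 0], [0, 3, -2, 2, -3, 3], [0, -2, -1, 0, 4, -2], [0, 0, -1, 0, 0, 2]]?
x - 2, (x - 2)(x - 1), (x - 2)(x - 1)^2

The Jordan structure of A has elementary divisors (x - 1)^2, (x - 1), (x - 2), (x - 2), (x - 2). Arranging the block sizes at each eigenvalue in decreasing order and taking row products gives the invariant factors.

Invariant factors (smallest first, each dividing the next): x - 2, (x - 2)(x - 1), (x - 2)(x - 1)^2.

Check: the last factor (x - 2)(x - 1)^2 is the minimal polynomial, and the product (x - 2)^3(x - 1)^3 is the characteristic polynomial.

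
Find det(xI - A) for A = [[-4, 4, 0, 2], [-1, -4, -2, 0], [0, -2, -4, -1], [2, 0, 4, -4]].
xI - A = [[x + 4, -4, 0, -2], [1, x + 4, 2, 0], [0, 2, x + 4, 1], [-2, 0, -4, x + 4]].

Expanding det(xI - A) along the first row:
det(xI - A) = + (x + 4)·det([[x + 4, 2, 0], [2, x + 4, 1], [0, -4, x + 4]]) - (-4)·det([[1, 2, 0], [0, x + 4, 1], [-2, -4, x + 4]]) + (0)·det([[1, x + 4, 0], [0, 2, 1], [-2, 0, x + 4]]) - (-2)·det([[1, x + 4, 2], [0, 2, x + 4], [-2, 0, -4]]).

Evaluating gives χ_A(x) = x^4 + 16x^3 + 96x^2 + 256x + 256 = (x + 4)^4.

χ_A(x) = (x + 4)^4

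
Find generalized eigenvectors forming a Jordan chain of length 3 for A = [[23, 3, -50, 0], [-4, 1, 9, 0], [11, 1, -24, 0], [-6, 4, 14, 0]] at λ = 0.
We seek v_1 ∈ ker(A^3) \ ker(A^2), then set v_{i+1} = A v_i.

One such chain is v_1 = [[2, 0, 1, 1]]^T, v_2 = [[-4, 1, -2, 2]]^T, v_3 = [[11, -1, 5, 0]]^T. Check: A v_3 = [[0, 0, 0, 0]]^T = 0.

v_1 = [[2, 0, 1, 1]]^T, v_2 = [[-4, 1, -2, 2]]^T, v_3 = [[11, -1, 5, 0]]^T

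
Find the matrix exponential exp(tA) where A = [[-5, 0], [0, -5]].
e^{tA} = [[e^{-5*t}, 0], [0, e^{-5*t}]]

A has Jordan form J = [[-5, 0], [0, -5]] with A = PJP^{-1}, so e^{tA} = P e^{tJ} P^{-1}.

For a Jordan block J_k(λ), e^{tJ_k(λ)} = e^{λt} · (I + tN + t^2 N^2/2! + ... + t^{k-1} N^{k-1}/(k-1)!) where N is the nilpotent superdiagonal part.

Assembling the blocks and conjugating back gives the entries of e^{tA} as shown above.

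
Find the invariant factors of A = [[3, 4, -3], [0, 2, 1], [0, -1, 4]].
The Jordan structure of A has elementary divisors (x - 3)^3. Arranging the block sizes at each eigenvalue in decreasing order and taking row products gives the invariant factors.

Invariant factors (smallest first, each dividing the next): (x - 3)^3.

Check: the last factor (x - 3)^3 is the minimal polynomial, and the product (x - 3)^3 is the characteristic polynomial.

(x - 3)^3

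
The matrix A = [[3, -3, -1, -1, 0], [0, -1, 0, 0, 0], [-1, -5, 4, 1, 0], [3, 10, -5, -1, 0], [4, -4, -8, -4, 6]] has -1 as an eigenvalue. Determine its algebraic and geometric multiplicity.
The characteristic polynomial is (x - 6)(x - 2)^3(x + 1), so the factor x + 1 appears with exponent 1: the algebraic multiplicity is 1.

rank(A + I) = 4, so the eigenspace has dimension 5 - 4 = 1: the geometric multiplicity is 1.

algebraic multiplicity 1, geometric multiplicity 1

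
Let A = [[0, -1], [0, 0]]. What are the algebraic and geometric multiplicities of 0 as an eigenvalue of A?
The characteristic polynomial is x^2, so the factor x appears with exponent 2: the algebraic multiplicity is 2.

rank(A) = 1, so the eigenspace has dimension 2 - 1 = 1: the geometric multiplicity is 1.

Since 1 < 2, A is not diagonalizable.

algebraic multiplicity 2, geometric multiplicity 1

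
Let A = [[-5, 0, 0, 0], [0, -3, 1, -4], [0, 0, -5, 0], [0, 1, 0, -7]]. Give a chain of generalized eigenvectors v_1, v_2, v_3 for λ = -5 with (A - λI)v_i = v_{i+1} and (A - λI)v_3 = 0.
v_1 = [[3, -2, 1, -1]]^T, v_2 = [[0, 1, 0, 0]]^T, v_3 = [[0, 2, 0, 1]]^T

We seek v_1 ∈ ker((A + 5I)^3) \ ker((A + 5I)^2), then set v_{i+1} = (A + 5I) v_i.

One such chain is v_1 = [[3, -2, 1, -1]]^T, v_2 = [[0, 1, 0, 0]]^T, v_3 = [[0, 2, 0, 1]]^T. Check: (A + 5I) v_3 = [[0, 0, 0, 0]]^T = 0.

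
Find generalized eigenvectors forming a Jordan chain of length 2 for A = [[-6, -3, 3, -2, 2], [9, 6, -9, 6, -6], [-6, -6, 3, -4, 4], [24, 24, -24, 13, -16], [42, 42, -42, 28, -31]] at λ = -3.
v_1 = [[0, 1, 0, 3, 5]]^T, v_2 = [[1, -3, 2, -8, -14]]^T

We seek v_1 ∈ ker((A + 3I)^2) \ ker(A + 3I), then set v_{i+1} = (A + 3I) v_i.

One such chain is v_1 = [[0, 1, 0, 3, 5]]^T, v_2 = [[1, -3, 2, -8, -14]]^T. Check: (A + 3I) v_2 = [[0, 0, 0, 0, 0]]^T = 0.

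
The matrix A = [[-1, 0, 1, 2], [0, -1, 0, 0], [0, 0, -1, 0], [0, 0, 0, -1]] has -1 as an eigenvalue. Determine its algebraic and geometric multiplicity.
The characteristic polynomial is (x + 1)^4, so the factor x + 1 appears with exponent 4: the algebraic multiplicity is 4.

rank(A + I) = 1, so the eigenspace has dimension 4 - 1 = 3: the geometric multiplicity is 3.

Since 3 < 4, A is not diagonalizable.

algebraic multiplicity 4, geometric multiplicity 3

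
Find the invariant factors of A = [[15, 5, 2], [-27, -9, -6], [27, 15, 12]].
x - 6, (x - 6)^2

The Jordan structure of A has elementary divisors (x - 6)^2, (x - 6). Arranging the block sizes at each eigenvalue in decreasing order and taking row products gives the invariant factors.

Invariant factors (smallest first, each dividing the next): x - 6, (x - 6)^2.

Check: the last factor (x - 6)^2 is the minimal polynomial, and the product (x - 6)^3 is the characteristic polynomial.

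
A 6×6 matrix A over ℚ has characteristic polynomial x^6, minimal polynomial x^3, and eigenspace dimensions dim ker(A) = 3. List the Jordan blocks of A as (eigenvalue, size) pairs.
λ = 0: algebraic multiplicity 6 (exponent in χ_A), largest block size 3 (exponent in m_A), 3 blocks (geometric multiplicity). These force block sizes [3, 2, 1].

Jordan blocks: (0, 3), (0, 2), (0, 1)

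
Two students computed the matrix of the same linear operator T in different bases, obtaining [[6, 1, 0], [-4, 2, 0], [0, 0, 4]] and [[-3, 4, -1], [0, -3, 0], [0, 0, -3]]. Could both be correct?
trace(A) = 12 but trace(B) = -9. The trace is a similarity invariant, so A and B are not similar.

No.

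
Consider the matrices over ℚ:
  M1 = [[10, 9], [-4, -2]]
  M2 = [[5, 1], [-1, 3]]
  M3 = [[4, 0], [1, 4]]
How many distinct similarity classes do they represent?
Characteristic polynomials: χ_{M1} = (x - 4)^2, χ_{M2} = (x - 4)^2, χ_{M3} = (x - 4)^2.

{M1, M2, M3}: invariant factors (x - 4)^2.

Matrices are similar if and only if their invariant-factor lists agree; the partition into similarity classes is {M1, M2, M3}.

1 class: {M1, M2, M3}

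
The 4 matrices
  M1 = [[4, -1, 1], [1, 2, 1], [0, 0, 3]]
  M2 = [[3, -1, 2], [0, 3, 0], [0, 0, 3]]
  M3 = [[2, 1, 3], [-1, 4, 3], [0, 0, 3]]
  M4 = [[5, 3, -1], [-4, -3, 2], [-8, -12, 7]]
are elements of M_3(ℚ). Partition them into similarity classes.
1 class: {M1, M2, M3, M4}

Characteristic polynomials: χ_{M1} = (x - 3)^3, χ_{M2} = (x - 3)^3, χ_{M3} = (x - 3)^3, χ_{M4} = (x - 3)^3.

{M1, M2, M3, M4}: invariant factors x - 3, (x - 3)^2.

Matrices are similar if and only if their invariant-factor lists agree; the partition into similarity classes is {M1, M2, M3, M4}.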